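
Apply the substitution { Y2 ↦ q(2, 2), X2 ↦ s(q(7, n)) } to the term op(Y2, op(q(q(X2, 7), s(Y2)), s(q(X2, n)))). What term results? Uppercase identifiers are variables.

Replace each occurrence of Y2 with q(2, 2).
Replace each occurrence of X2 with s(q(7, n)).
Result: op(q(2, 2), op(q(q(s(q(7, n)), 7), s(q(2, 2))), s(q(s(q(7, n)), n)))).

op(q(2, 2), op(q(q(s(q(7, n)), 7), s(q(2, 2))), s(q(s(q(7, n)), n))))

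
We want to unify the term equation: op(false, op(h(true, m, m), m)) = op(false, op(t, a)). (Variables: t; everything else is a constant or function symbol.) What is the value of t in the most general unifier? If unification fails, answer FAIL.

FAIL

Decompose op/2: false = false,  op(h(true, m, m), m) = op(t, a).
Delete trivial equation false = false.
Decompose op/2: h(true, m, m) = t,  m = a.
Bind t := h(true, m, m); no other remaining equation mentions t.
Clash: constants m and a differ; no unifier exists.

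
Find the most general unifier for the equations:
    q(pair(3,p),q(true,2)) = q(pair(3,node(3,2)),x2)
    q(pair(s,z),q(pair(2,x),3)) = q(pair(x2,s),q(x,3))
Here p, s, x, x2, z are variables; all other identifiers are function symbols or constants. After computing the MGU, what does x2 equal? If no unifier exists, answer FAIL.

Decompose q/2: pair(3,p) = pair(3,node(3,2)),  q(true,2) = x2.
Decompose pair/2: 3 = 3,  p = node(3,2).
Delete trivial equation 3 = 3.
Bind p := node(3,2); no other remaining equation mentions p.
Bind x2 := q(true,2); substituting into the remaining equation gives: q(pair(s,z),q(pair(2,x),3)) = q(pair(q(true,2),s),q(x,3)).
Decompose q/2: pair(s,z) = pair(q(true,2),s),  q(pair(2,x),3) = q(x,3).
Decompose pair/2: s = q(true,2),  z = s.
Bind s := q(true,2); substituting into the one remaining equation that mentions s gives: z = q(true,2).
Bind z := q(true,2); no other remaining equation mentions z.
Decompose q/2: pair(2,x) = x,  3 = 3.
Occurs check fails: x occurs in pair(2,x); the equation x = pair(2,x) has no finite solution.

FAIL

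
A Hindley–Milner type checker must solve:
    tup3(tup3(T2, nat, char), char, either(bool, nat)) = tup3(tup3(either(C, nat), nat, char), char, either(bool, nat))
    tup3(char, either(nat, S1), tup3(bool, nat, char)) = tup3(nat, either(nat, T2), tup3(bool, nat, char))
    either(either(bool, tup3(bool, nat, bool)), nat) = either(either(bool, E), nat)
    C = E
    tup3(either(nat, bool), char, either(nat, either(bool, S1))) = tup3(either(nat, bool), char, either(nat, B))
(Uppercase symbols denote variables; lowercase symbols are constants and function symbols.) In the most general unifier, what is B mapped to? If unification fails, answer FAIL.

Decompose tup3/3: tup3(T2, nat, char) = tup3(either(C, nat), nat, char),  char = char,  either(bool, nat) = either(bool, nat).
Decompose tup3/3: T2 = either(C, nat),  nat = nat,  char = char.
Bind T2 := either(C, nat); substituting into the one remaining equation that mentions T2 gives: tup3(char, either(nat, S1), tup3(bool, nat, char)) = tup3(nat, either(nat, either(C, nat)), tup3(bool, nat, char)).
Delete trivial equation nat = nat.
Delete trivial equation char = char.
Delete trivial equation char = char.
Delete trivial equation either(bool, nat) = either(bool, nat).
Decompose tup3/3: char = nat,  either(nat, S1) = either(nat, either(C, nat)),  tup3(bool, nat, char) = tup3(bool, nat, char).
Clash: constants char and nat differ; no unifier exists.

FAIL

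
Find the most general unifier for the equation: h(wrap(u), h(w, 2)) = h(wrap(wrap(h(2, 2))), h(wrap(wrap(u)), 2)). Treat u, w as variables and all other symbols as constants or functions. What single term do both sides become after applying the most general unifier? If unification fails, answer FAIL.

h(wrap(wrap(h(2, 2))), h(wrap(wrap(wrap(h(2, 2)))), 2))

Decompose h/2: wrap(u) = wrap(wrap(h(2, 2))),  h(w, 2) = h(wrap(wrap(u)), 2).
Decompose wrap/1: u = wrap(h(2, 2)).
Bind u := wrap(h(2, 2)); substituting into the remaining equation gives: h(w, 2) = h(wrap(wrap(wrap(h(2, 2)))), 2).
Decompose h/2: w = wrap(wrap(wrap(h(2, 2)))),  2 = 2.
Bind w := wrap(wrap(wrap(h(2, 2)))); no other remaining equation mentions w.
Delete trivial equation 2 = 2.
Applying the MGU to either side gives h(wrap(wrap(h(2, 2))), h(wrap(wrap(wrap(h(2, 2)))), 2)).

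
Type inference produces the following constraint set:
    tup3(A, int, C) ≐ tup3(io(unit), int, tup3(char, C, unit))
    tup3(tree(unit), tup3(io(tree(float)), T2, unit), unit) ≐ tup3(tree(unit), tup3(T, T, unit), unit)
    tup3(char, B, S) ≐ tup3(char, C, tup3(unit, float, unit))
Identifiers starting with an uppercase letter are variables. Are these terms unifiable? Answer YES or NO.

NO

Decompose tup3/3: A ≐ io(unit),  int ≐ int,  C ≐ tup3(char, C, unit).
Bind A := io(unit); no other remaining equation mentions A.
Delete trivial equation int ≐ int.
Occurs check fails: C occurs in tup3(char, C, unit); the equation C ≐ tup3(char, C, unit) has no finite solution.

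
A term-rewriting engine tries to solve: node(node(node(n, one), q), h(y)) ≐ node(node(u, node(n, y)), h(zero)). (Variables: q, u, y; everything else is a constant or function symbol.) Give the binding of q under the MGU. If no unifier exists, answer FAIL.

node(n, zero)

Decompose node/2: node(node(n, one), q) ≐ node(u, node(n, y)),  h(y) ≐ h(zero).
Decompose node/2: node(n, one) ≐ u,  q ≐ node(n, y).
Bind u := node(n, one); no other remaining equation mentions u.
Bind q := node(n, y); no other remaining equation mentions q.
Decompose h/1: y ≐ zero.
Bind y := zero. Substituting into the earlier binding gives q := node(n, zero).
MGU = { u ↦ node(n, one), q ↦ node(n, zero), y ↦ zero }, so q ↦ node(n, zero).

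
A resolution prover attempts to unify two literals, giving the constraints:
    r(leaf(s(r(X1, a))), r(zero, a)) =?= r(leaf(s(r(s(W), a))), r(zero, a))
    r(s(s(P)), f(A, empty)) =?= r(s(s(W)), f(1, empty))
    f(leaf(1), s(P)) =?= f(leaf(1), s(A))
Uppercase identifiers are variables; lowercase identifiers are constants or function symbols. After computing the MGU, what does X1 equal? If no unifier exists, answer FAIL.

Decompose r/2: leaf(s(r(X1, a))) =?= leaf(s(r(s(W), a))),  r(zero, a) =?= r(zero, a).
Decompose leaf/1: s(r(X1, a)) =?= s(r(s(W), a)).
Decompose s/1: r(X1, a) =?= r(s(W), a).
Decompose r/2: X1 =?= s(W),  a =?= a.
Bind X1 := s(W); no other remaining equation mentions X1.
Delete trivial equation a =?= a.
Delete trivial equation r(zero, a) =?= r(zero, a).
Decompose r/2: s(s(P)) =?= s(s(W)),  f(A, empty) =?= f(1, empty).
Decompose s/1: s(P) =?= s(W).
Decompose s/1: P =?= W.
Bind P := W; substituting into the one remaining equation that mentions P gives: f(leaf(1), s(W)) =?= f(leaf(1), s(A)).
Decompose f/2: A =?= 1,  empty =?= empty.
Bind A := 1; substituting into the one remaining equation that mentions A gives: f(leaf(1), s(W)) =?= f(leaf(1), s(1)).
Delete trivial equation empty =?= empty.
Decompose f/2: leaf(1) =?= leaf(1),  s(W) =?= s(1).
Delete trivial equation leaf(1) =?= leaf(1).
Decompose s/1: W =?= 1.
Bind W := 1. Substituting into the earlier bindings gives X1 := s(1), P := 1.
MGU = { X1 ↦ s(1), P ↦ 1, A ↦ 1, W ↦ 1 }, so X1 ↦ s(1).

s(1)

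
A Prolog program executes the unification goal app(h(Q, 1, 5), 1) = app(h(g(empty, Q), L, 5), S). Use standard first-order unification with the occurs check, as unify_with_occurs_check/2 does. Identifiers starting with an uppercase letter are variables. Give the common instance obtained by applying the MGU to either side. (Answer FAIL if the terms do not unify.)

Decompose app/2: h(Q, 1, 5) = h(g(empty, Q), L, 5),  1 = S.
Decompose h/3: Q = g(empty, Q),  1 = L,  5 = 5.
Occurs check fails: Q occurs in g(empty, Q); the equation Q = g(empty, Q) has no finite solution.

FAIL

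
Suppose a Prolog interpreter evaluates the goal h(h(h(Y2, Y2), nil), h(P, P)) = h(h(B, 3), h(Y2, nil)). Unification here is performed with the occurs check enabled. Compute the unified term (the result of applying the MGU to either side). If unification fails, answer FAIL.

FAIL

Decompose h/2: h(h(Y2, Y2), nil) = h(B, 3),  h(P, P) = h(Y2, nil).
Decompose h/2: h(Y2, Y2) = B,  nil = 3.
Bind B := h(Y2, Y2); no other remaining equation mentions B.
Clash: constants nil and 3 differ; no unifier exists.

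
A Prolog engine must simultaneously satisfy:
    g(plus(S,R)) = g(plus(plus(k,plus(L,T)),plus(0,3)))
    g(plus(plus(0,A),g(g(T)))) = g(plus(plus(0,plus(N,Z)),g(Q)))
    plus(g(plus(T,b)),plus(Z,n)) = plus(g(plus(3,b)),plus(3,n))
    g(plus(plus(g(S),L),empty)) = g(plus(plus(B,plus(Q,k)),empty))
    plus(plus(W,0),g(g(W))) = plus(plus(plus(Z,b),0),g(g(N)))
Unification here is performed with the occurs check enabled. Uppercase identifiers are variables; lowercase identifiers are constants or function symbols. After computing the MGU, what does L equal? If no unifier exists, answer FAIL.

Decompose g/1: plus(S,R) = plus(plus(k,plus(L,T)),plus(0,3)).
Decompose plus/2: S = plus(k,plus(L,T)),  R = plus(0,3).
Bind S := plus(k,plus(L,T)); substituting into the one remaining equation that mentions S gives: g(plus(plus(g(plus(k,plus(L,T))),L),empty)) = g(plus(plus(B,plus(Q,k)),empty)).
Bind R := plus(0,3); no other remaining equation mentions R.
Decompose g/1: plus(plus(0,A),g(g(T))) = plus(plus(0,plus(N,Z)),g(Q)).
Decompose plus/2: plus(0,A) = plus(0,plus(N,Z)),  g(g(T)) = g(Q).
Decompose plus/2: 0 = 0,  A = plus(N,Z).
Delete trivial equation 0 = 0.
Bind A := plus(N,Z); no other remaining equation mentions A.
Decompose g/1: g(T) = Q.
Bind Q := g(T); substituting into the one remaining equation that mentions Q gives: g(plus(plus(g(plus(k,plus(L,T))),L),empty)) = g(plus(plus(B,plus(g(T),k)),empty)).
Decompose plus/2: g(plus(T,b)) = g(plus(3,b)),  plus(Z,n) = plus(3,n).
Decompose g/1: plus(T,b) = plus(3,b).
Decompose plus/2: T = 3,  b = b.
Bind T := 3; substituting into the one remaining equation that mentions T gives: g(plus(plus(g(plus(k,plus(L,3))),L),empty)) = g(plus(plus(B,plus(g(3),k)),empty)). Substituting into the earlier bindings gives S := plus(k,plus(L,3)), Q := g(3).
Delete trivial equation b = b.
Decompose plus/2: Z = 3,  n = n.
Bind Z := 3; substituting into the one remaining equation that mentions Z gives: plus(plus(W,0),g(g(W))) = plus(plus(plus(3,b),0),g(g(N))). Substituting into the earlier binding gives A := plus(N,3).
Delete trivial equation n = n.
Decompose g/1: plus(plus(g(plus(k,plus(L,3))),L),empty) = plus(plus(B,plus(g(3),k)),empty).
Decompose plus/2: plus(g(plus(k,plus(L,3))),L) = plus(B,plus(g(3),k)),  empty = empty.
Decompose plus/2: g(plus(k,plus(L,3))) = B,  L = plus(g(3),k).
Bind B := g(plus(k,plus(L,3))); no other remaining equation mentions B.
Bind L := plus(g(3),k); no other remaining equation mentions L. Substituting into the earlier bindings gives S := plus(k,plus(plus(g(3),k),3)), B := g(plus(k,plus(plus(g(3),k),3))).
Delete trivial equation empty = empty.
Decompose plus/2: plus(W,0) = plus(plus(3,b),0),  g(g(W)) = g(g(N)).
Decompose plus/2: W = plus(3,b),  0 = 0.
Bind W := plus(3,b); substituting into the one remaining equation that mentions W gives: g(g(plus(3,b))) = g(g(N)).
Delete trivial equation 0 = 0.
Decompose g/1: g(plus(3,b)) = g(N).
Decompose g/1: plus(3,b) = N.
Bind N := plus(3,b). Substituting into the earlier binding gives A := plus(plus(3,b),3).
MGU = { S -> plus(k,plus(plus(g(3),k),3)), R -> plus(0,3), A -> plus(plus(3,b),3), Q -> g(3), T -> 3, Z -> 3, B -> g(plus(k,plus(plus(g(3),k),3))), L -> plus(g(3),k), W -> plus(3,b), N -> plus(3,b) }, so L -> plus(g(3),k).

plus(g(3),k)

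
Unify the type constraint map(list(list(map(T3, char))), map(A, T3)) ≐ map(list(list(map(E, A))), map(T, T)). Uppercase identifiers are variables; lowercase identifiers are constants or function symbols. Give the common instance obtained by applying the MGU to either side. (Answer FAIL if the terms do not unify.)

Decompose map/2: list(list(map(T3, char))) ≐ list(list(map(E, A))),  map(A, T3) ≐ map(T, T).
Decompose list/1: list(map(T3, char)) ≐ list(map(E, A)).
Decompose list/1: map(T3, char) ≐ map(E, A).
Decompose map/2: T3 ≐ E,  char ≐ A.
Bind T3 := E; substituting into the one remaining equation that mentions T3 gives: map(A, E) ≐ map(T, T).
Bind A := char; substituting into the remaining equation gives: map(char, E) ≐ map(T, T).
Decompose map/2: char ≐ T,  E ≐ T.
Bind T := char; substituting into the remaining equation gives: E ≐ char.
Bind E := char. Substituting into the earlier binding gives T3 := char.
Applying the MGU to either side gives map(list(list(map(char, char))), map(char, char)).

map(list(list(map(char, char))), map(char, char))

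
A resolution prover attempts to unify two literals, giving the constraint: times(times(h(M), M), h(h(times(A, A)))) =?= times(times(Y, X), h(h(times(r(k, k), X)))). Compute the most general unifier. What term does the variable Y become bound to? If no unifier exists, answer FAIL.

Decompose times/2: times(h(M), M) =?= times(Y, X),  h(h(times(A, A))) =?= h(h(times(r(k, k), X))).
Decompose times/2: h(M) =?= Y,  M =?= X.
Bind Y := h(M); no other remaining equation mentions Y.
Bind M := X; no other remaining equation mentions M. Substituting into the earlier binding gives Y := h(X).
Decompose h/1: h(times(A, A)) =?= h(times(r(k, k), X)).
Decompose h/1: times(A, A) =?= times(r(k, k), X).
Decompose times/2: A =?= r(k, k),  A =?= X.
Bind A := r(k, k); substituting into the remaining equation gives: r(k, k) =?= X.
Bind X := r(k, k). Substituting into the earlier bindings gives Y := h(r(k, k)), M := r(k, k).
MGU = { Y ↦ h(r(k, k)), M ↦ r(k, k), A ↦ r(k, k), X ↦ r(k, k) }, so Y ↦ h(r(k, k)).

h(r(k, k))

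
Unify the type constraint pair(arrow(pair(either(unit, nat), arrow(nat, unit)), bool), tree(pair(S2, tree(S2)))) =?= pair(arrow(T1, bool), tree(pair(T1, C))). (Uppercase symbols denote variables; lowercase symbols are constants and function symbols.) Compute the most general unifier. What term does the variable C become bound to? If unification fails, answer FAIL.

tree(pair(either(unit, nat), arrow(nat, unit)))

Decompose pair/2: arrow(pair(either(unit, nat), arrow(nat, unit)), bool) =?= arrow(T1, bool),  tree(pair(S2, tree(S2))) =?= tree(pair(T1, C)).
Decompose arrow/2: pair(either(unit, nat), arrow(nat, unit)) =?= T1,  bool =?= bool.
Bind T1 := pair(either(unit, nat), arrow(nat, unit)); substituting into the one remaining equation that mentions T1 gives: tree(pair(S2, tree(S2))) =?= tree(pair(pair(either(unit, nat), arrow(nat, unit)), C)).
Delete trivial equation bool =?= bool.
Decompose tree/1: pair(S2, tree(S2)) =?= pair(pair(either(unit, nat), arrow(nat, unit)), C).
Decompose pair/2: S2 =?= pair(either(unit, nat), arrow(nat, unit)),  tree(S2) =?= C.
Bind S2 := pair(either(unit, nat), arrow(nat, unit)); substituting into the remaining equation gives: tree(pair(either(unit, nat), arrow(nat, unit))) =?= C.
Bind C := tree(pair(either(unit, nat), arrow(nat, unit))).
MGU = { T1 -> pair(either(unit, nat), arrow(nat, unit)), S2 -> pair(either(unit, nat), arrow(nat, unit)), C -> tree(pair(either(unit, nat), arrow(nat, unit))) }, so C -> tree(pair(either(unit, nat), arrow(nat, unit))).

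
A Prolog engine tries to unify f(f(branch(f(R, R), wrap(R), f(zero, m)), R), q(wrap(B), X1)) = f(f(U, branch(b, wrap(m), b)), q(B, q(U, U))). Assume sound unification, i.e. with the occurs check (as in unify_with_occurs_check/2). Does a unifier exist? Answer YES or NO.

Decompose f/2: f(branch(f(R, R), wrap(R), f(zero, m)), R) = f(U, branch(b, wrap(m), b)),  q(wrap(B), X1) = q(B, q(U, U)).
Decompose f/2: branch(f(R, R), wrap(R), f(zero, m)) = U,  R = branch(b, wrap(m), b).
Bind U := branch(f(R, R), wrap(R), f(zero, m)); substituting into the one remaining equation that mentions U gives: q(wrap(B), X1) = q(B, q(branch(f(R, R), wrap(R), f(zero, m)), branch(f(R, R), wrap(R), f(zero, m)))).
Bind R := branch(b, wrap(m), b); substituting into the remaining equation gives: q(wrap(B), X1) = q(B, q(branch(f(branch(b, wrap(m), b), branch(b, wrap(m), b)), wrap(branch(b, wrap(m), b)), f(zero, m)), branch(f(branch(b, wrap(m), b), branch(b, wrap(m), b)), wrap(branch(b, wrap(m), b)), f(zero, m)))). Substituting into the earlier binding gives U := branch(f(branch(b, wrap(m), b), branch(b, wrap(m), b)), wrap(branch(b, wrap(m), b)), f(zero, m)).
Decompose q/2: wrap(B) = B,  X1 = q(branch(f(branch(b, wrap(m), b), branch(b, wrap(m), b)), wrap(branch(b, wrap(m), b)), f(zero, m)), branch(f(branch(b, wrap(m), b), branch(b, wrap(m), b)), wrap(branch(b, wrap(m), b)), f(zero, m))).
Occurs check fails: B occurs in wrap(B); the equation B = wrap(B) has no finite solution.

NO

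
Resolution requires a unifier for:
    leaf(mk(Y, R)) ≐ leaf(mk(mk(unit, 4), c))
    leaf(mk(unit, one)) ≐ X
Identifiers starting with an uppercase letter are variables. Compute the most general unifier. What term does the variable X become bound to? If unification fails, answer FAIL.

Decompose leaf/1: mk(Y, R) ≐ mk(mk(unit, 4), c).
Decompose mk/2: Y ≐ mk(unit, 4),  R ≐ c.
Bind Y := mk(unit, 4); no other remaining equation mentions Y.
Bind R := c; no other remaining equation mentions R.
Bind X := leaf(mk(unit, one)).
MGU = { Y ↦ mk(unit, 4), R ↦ c, X ↦ leaf(mk(unit, one)) }, so X ↦ leaf(mk(unit, one)).

leaf(mk(unit, one))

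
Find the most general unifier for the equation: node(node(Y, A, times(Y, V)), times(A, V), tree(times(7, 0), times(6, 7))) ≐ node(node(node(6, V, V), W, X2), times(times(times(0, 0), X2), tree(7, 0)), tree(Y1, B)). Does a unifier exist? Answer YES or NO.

YES

Decompose node/3: node(Y, A, times(Y, V)) ≐ node(node(6, V, V), W, X2),  times(A, V) ≐ times(times(times(0, 0), X2), tree(7, 0)),  tree(times(7, 0), times(6, 7)) ≐ tree(Y1, B).
Decompose node/3: Y ≐ node(6, V, V),  A ≐ W,  times(Y, V) ≐ X2.
Bind Y := node(6, V, V); substituting into the one remaining equation that mentions Y gives: times(node(6, V, V), V) ≐ X2.
Bind A := W; substituting into the one remaining equation that mentions A gives: times(W, V) ≐ times(times(times(0, 0), X2), tree(7, 0)).
Bind X2 := times(node(6, V, V), V); substituting into the one remaining equation that mentions X2 gives: times(W, V) ≐ times(times(times(0, 0), times(node(6, V, V), V)), tree(7, 0)).
Decompose times/2: W ≐ times(times(0, 0), times(node(6, V, V), V)),  V ≐ tree(7, 0).
Bind W := times(times(0, 0), times(node(6, V, V), V)); no other remaining equation mentions W. Substituting into the earlier binding gives A := times(times(0, 0), times(node(6, V, V), V)).
Bind V := tree(7, 0); no other remaining equation mentions V. Substituting into the earlier bindings gives Y := node(6, tree(7, 0), tree(7, 0)), A := times(times(0, 0), times(node(6, tree(7, 0), tree(7, 0)), tree(7, 0))), X2 := times(node(6, tree(7, 0), tree(7, 0)), tree(7, 0)), W := times(times(0, 0), times(node(6, tree(7, 0), tree(7, 0)), tree(7, 0))).
Decompose tree/2: times(7, 0) ≐ Y1,  times(6, 7) ≐ B.
Bind Y1 := times(7, 0); no other remaining equation mentions Y1.
Bind B := times(6, 7).
No equations remain and no clash or occurs-check failure arose, so a unifier exists.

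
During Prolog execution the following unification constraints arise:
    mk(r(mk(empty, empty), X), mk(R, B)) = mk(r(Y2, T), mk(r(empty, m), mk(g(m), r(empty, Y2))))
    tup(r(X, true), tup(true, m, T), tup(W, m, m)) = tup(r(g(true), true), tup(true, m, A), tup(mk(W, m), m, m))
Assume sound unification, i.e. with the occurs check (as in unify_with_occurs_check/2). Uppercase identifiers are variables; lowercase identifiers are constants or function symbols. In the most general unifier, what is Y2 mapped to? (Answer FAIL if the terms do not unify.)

FAIL

Decompose mk/2: r(mk(empty, empty), X) = r(Y2, T),  mk(R, B) = mk(r(empty, m), mk(g(m), r(empty, Y2))).
Decompose r/2: mk(empty, empty) = Y2,  X = T.
Bind Y2 := mk(empty, empty); substituting into the one remaining equation that mentions Y2 gives: mk(R, B) = mk(r(empty, m), mk(g(m), r(empty, mk(empty, empty)))).
Bind X := T; substituting into the one remaining equation that mentions X gives: tup(r(T, true), tup(true, m, T), tup(W, m, m)) = tup(r(g(true), true), tup(true, m, A), tup(mk(W, m), m, m)).
Decompose mk/2: R = r(empty, m),  B = mk(g(m), r(empty, mk(empty, empty))).
Bind R := r(empty, m); no other remaining equation mentions R.
Bind B := mk(g(m), r(empty, mk(empty, empty))); no other remaining equation mentions B.
Decompose tup/3: r(T, true) = r(g(true), true),  tup(true, m, T) = tup(true, m, A),  tup(W, m, m) = tup(mk(W, m), m, m).
Decompose r/2: T = g(true),  true = true.
Bind T := g(true); substituting into the one remaining equation that mentions T gives: tup(true, m, g(true)) = tup(true, m, A). Substituting into the earlier binding gives X := g(true).
Delete trivial equation true = true.
Decompose tup/3: true = true,  m = m,  g(true) = A.
Delete trivial equation true = true.
Delete trivial equation m = m.
Bind A := g(true); no other remaining equation mentions A.
Decompose tup/3: W = mk(W, m),  m = m,  m = m.
Occurs check fails: W occurs in mk(W, m); the equation W = mk(W, m) has no finite solution.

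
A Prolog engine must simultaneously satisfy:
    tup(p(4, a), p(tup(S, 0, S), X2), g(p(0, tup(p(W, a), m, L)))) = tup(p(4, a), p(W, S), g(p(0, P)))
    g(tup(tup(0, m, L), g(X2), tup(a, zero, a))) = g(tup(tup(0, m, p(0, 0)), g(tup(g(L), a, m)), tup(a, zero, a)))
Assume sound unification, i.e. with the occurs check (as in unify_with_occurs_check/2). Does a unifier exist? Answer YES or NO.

YES

Decompose tup/3: p(4, a) = p(4, a),  p(tup(S, 0, S), X2) = p(W, S),  g(p(0, tup(p(W, a), m, L))) = g(p(0, P)).
Delete trivial equation p(4, a) = p(4, a).
Decompose p/2: tup(S, 0, S) = W,  X2 = S.
Bind W := tup(S, 0, S); substituting into the one remaining equation that mentions W gives: g(p(0, tup(p(tup(S, 0, S), a), m, L))) = g(p(0, P)).
Bind X2 := S; substituting into the one remaining equation that mentions X2 gives: g(tup(tup(0, m, L), g(S), tup(a, zero, a))) = g(tup(tup(0, m, p(0, 0)), g(tup(g(L), a, m)), tup(a, zero, a))).
Decompose g/1: p(0, tup(p(tup(S, 0, S), a), m, L)) = p(0, P).
Decompose p/2: 0 = 0,  tup(p(tup(S, 0, S), a), m, L) = P.
Delete trivial equation 0 = 0.
Bind P := tup(p(tup(S, 0, S), a), m, L); no other remaining equation mentions P.
Decompose g/1: tup(tup(0, m, L), g(S), tup(a, zero, a)) = tup(tup(0, m, p(0, 0)), g(tup(g(L), a, m)), tup(a, zero, a)).
Decompose tup/3: tup(0, m, L) = tup(0, m, p(0, 0)),  g(S) = g(tup(g(L), a, m)),  tup(a, zero, a) = tup(a, zero, a).
Decompose tup/3: 0 = 0,  m = m,  L = p(0, 0).
Delete trivial equation 0 = 0.
Delete trivial equation m = m.
Bind L := p(0, 0); substituting into the one remaining equation that mentions L gives: g(S) = g(tup(g(p(0, 0)), a, m)). Substituting into the earlier binding gives P := tup(p(tup(S, 0, S), a), m, p(0, 0)).
Decompose g/1: S = tup(g(p(0, 0)), a, m).
Bind S := tup(g(p(0, 0)), a, m); no other remaining equation mentions S. Substituting into the earlier bindings gives W := tup(tup(g(p(0, 0)), a, m), 0, tup(g(p(0, 0)), a, m)), X2 := tup(g(p(0, 0)), a, m), P := tup(p(tup(tup(g(p(0, 0)), a, m), 0, tup(g(p(0, 0)), a, m)), a), m, p(0, 0)).
Delete trivial equation tup(a, zero, a) = tup(a, zero, a).
No equations remain and no clash or occurs-check failure arose, so a unifier exists.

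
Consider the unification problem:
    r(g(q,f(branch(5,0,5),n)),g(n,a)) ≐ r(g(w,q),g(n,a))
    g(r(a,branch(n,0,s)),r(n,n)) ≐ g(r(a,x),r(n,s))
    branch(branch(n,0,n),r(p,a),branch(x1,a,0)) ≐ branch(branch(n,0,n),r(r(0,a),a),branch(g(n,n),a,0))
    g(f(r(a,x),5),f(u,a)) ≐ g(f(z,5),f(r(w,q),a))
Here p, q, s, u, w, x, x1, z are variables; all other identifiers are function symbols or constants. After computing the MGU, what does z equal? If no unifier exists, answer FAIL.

Decompose r/2: g(q,f(branch(5,0,5),n)) ≐ g(w,q),  g(n,a) ≐ g(n,a).
Decompose g/2: q ≐ w,  f(branch(5,0,5),n) ≐ q.
Bind q := w; substituting into the 2 remaining equations that mention q gives: f(branch(5,0,5),n) ≐ w,  g(f(r(a,x),5),f(u,a)) ≐ g(f(z,5),f(r(w,w),a)).
Bind w := f(branch(5,0,5),n); substituting into the one remaining equation that mentions w gives: g(f(r(a,x),5),f(u,a)) ≐ g(f(z,5),f(r(f(branch(5,0,5),n),f(branch(5,0,5),n)),a)). Substituting into the earlier binding gives q := f(branch(5,0,5),n).
Delete trivial equation g(n,a) ≐ g(n,a).
Decompose g/2: r(a,branch(n,0,s)) ≐ r(a,x),  r(n,n) ≐ r(n,s).
Decompose r/2: a ≐ a,  branch(n,0,s) ≐ x.
Delete trivial equation a ≐ a.
Bind x := branch(n,0,s); substituting into the one remaining equation that mentions x gives: g(f(r(a,branch(n,0,s)),5),f(u,a)) ≐ g(f(z,5),f(r(f(branch(5,0,5),n),f(branch(5,0,5),n)),a)).
Decompose r/2: n ≐ n,  n ≐ s.
Delete trivial equation n ≐ n.
Bind s := n; substituting into the one remaining equation that mentions s gives: g(f(r(a,branch(n,0,n)),5),f(u,a)) ≐ g(f(z,5),f(r(f(branch(5,0,5),n),f(branch(5,0,5),n)),a)). Substituting into the earlier binding gives x := branch(n,0,n).
Decompose branch/3: branch(n,0,n) ≐ branch(n,0,n),  r(p,a) ≐ r(r(0,a),a),  branch(x1,a,0) ≐ branch(g(n,n),a,0).
Delete trivial equation branch(n,0,n) ≐ branch(n,0,n).
Decompose r/2: p ≐ r(0,a),  a ≐ a.
Bind p := r(0,a); no other remaining equation mentions p.
Delete trivial equation a ≐ a.
Decompose branch/3: x1 ≐ g(n,n),  a ≐ a,  0 ≐ 0.
Bind x1 := g(n,n); no other remaining equation mentions x1.
Delete trivial equation a ≐ a.
Delete trivial equation 0 ≐ 0.
Decompose g/2: f(r(a,branch(n,0,n)),5) ≐ f(z,5),  f(u,a) ≐ f(r(f(branch(5,0,5),n),f(branch(5,0,5),n)),a).
Decompose f/2: r(a,branch(n,0,n)) ≐ z,  5 ≐ 5.
Bind z := r(a,branch(n,0,n)); no other remaining equation mentions z.
Delete trivial equation 5 ≐ 5.
Decompose f/2: u ≐ r(f(branch(5,0,5),n),f(branch(5,0,5),n)),  a ≐ a.
Bind u := r(f(branch(5,0,5),n),f(branch(5,0,5),n)); no other remaining equation mentions u.
Delete trivial equation a ≐ a.
MGU = { q := f(branch(5,0,5),n), w := f(branch(5,0,5),n), x := branch(n,0,n), s := n, p := r(0,a), x1 := g(n,n), z := r(a,branch(n,0,n)), u := r(f(branch(5,0,5),n),f(branch(5,0,5),n)) }, so z := r(a,branch(n,0,n)).

r(a,branch(n,0,n))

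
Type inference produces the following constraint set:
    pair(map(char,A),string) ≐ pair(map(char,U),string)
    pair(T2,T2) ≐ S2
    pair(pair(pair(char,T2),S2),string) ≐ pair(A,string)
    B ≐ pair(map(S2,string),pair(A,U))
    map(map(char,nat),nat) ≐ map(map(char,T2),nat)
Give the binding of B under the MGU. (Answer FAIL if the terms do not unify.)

pair(map(pair(nat,nat),string),pair(pair(pair(char,nat),pair(nat,nat)),pair(pair(char,nat),pair(nat,nat))))

Decompose pair/2: map(char,A) ≐ map(char,U),  string ≐ string.
Decompose map/2: char ≐ char,  A ≐ U.
Delete trivial equation char ≐ char.
Bind A := U; substituting into the 2 remaining equations that mention A gives: pair(pair(pair(char,T2),S2),string) ≐ pair(U,string),  B ≐ pair(map(S2,string),pair(U,U)).
Delete trivial equation string ≐ string.
Bind S2 := pair(T2,T2); substituting into the 2 remaining equations that mention S2 gives: pair(pair(pair(char,T2),pair(T2,T2)),string) ≐ pair(U,string),  B ≐ pair(map(pair(T2,T2),string),pair(U,U)).
Decompose pair/2: pair(pair(char,T2),pair(T2,T2)) ≐ U,  string ≐ string.
Bind U := pair(pair(char,T2),pair(T2,T2)); substituting into the one remaining equation that mentions U gives: B ≐ pair(map(pair(T2,T2),string),pair(pair(pair(char,T2),pair(T2,T2)),pair(pair(char,T2),pair(T2,T2)))). Substituting into the earlier binding gives A := pair(pair(char,T2),pair(T2,T2)).
Delete trivial equation string ≐ string.
Bind B := pair(map(pair(T2,T2),string),pair(pair(pair(char,T2),pair(T2,T2)),pair(pair(char,T2),pair(T2,T2)))); no other remaining equation mentions B.
Decompose map/2: map(char,nat) ≐ map(char,T2),  nat ≐ nat.
Decompose map/2: char ≐ char,  nat ≐ T2.
Delete trivial equation char ≐ char.
Bind T2 := nat; no other remaining equation mentions T2. Substituting into the earlier bindings gives A := pair(pair(char,nat),pair(nat,nat)), S2 := pair(nat,nat), U := pair(pair(char,nat),pair(nat,nat)), B := pair(map(pair(nat,nat),string),pair(pair(pair(char,nat),pair(nat,nat)),pair(pair(char,nat),pair(nat,nat)))).
Delete trivial equation nat ≐ nat.
MGU = { A ↦ pair(pair(char,nat),pair(nat,nat)), S2 ↦ pair(nat,nat), U ↦ pair(pair(char,nat),pair(nat,nat)), B ↦ pair(map(pair(nat,nat),string),pair(pair(pair(char,nat),pair(nat,nat)),pair(pair(char,nat),pair(nat,nat)))), T2 ↦ nat }, so B ↦ pair(map(pair(nat,nat),string),pair(pair(pair(char,nat),pair(nat,nat)),pair(pair(char,nat),pair(nat,nat)))).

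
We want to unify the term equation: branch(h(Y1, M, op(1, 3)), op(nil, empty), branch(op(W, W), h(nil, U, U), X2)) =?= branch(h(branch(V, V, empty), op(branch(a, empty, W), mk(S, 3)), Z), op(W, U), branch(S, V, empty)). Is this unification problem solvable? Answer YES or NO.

YES

Decompose branch/3: h(Y1, M, op(1, 3)) =?= h(branch(V, V, empty), op(branch(a, empty, W), mk(S, 3)), Z),  op(nil, empty) =?= op(W, U),  branch(op(W, W), h(nil, U, U), X2) =?= branch(S, V, empty).
Decompose h/3: Y1 =?= branch(V, V, empty),  M =?= op(branch(a, empty, W), mk(S, 3)),  op(1, 3) =?= Z.
Bind Y1 := branch(V, V, empty); no other remaining equation mentions Y1.
Bind M := op(branch(a, empty, W), mk(S, 3)); no other remaining equation mentions M.
Bind Z := op(1, 3); no other remaining equation mentions Z.
Decompose op/2: nil =?= W,  empty =?= U.
Bind W := nil; substituting into the one remaining equation that mentions W gives: branch(op(nil, nil), h(nil, U, U), X2) =?= branch(S, V, empty). Substituting into the earlier binding gives M := op(branch(a, empty, nil), mk(S, 3)).
Bind U := empty; substituting into the remaining equation gives: branch(op(nil, nil), h(nil, empty, empty), X2) =?= branch(S, V, empty).
Decompose branch/3: op(nil, nil) =?= S,  h(nil, empty, empty) =?= V,  X2 =?= empty.
Bind S := op(nil, nil); no other remaining equation mentions S. Substituting into the earlier binding gives M := op(branch(a, empty, nil), mk(op(nil, nil), 3)).
Bind V := h(nil, empty, empty); no other remaining equation mentions V. Substituting into the earlier binding gives Y1 := branch(h(nil, empty, empty), h(nil, empty, empty), empty).
Bind X2 := empty.
No equations remain and no clash or occurs-check failure arose, so a unifier exists.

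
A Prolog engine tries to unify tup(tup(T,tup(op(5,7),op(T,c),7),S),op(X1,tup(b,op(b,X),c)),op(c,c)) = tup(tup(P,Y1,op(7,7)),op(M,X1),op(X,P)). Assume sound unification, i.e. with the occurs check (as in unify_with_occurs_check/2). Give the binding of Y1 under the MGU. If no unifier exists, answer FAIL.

Decompose tup/3: tup(T,tup(op(5,7),op(T,c),7),S) = tup(P,Y1,op(7,7)),  op(X1,tup(b,op(b,X),c)) = op(M,X1),  op(c,c) = op(X,P).
Decompose tup/3: T = P,  tup(op(5,7),op(T,c),7) = Y1,  S = op(7,7).
Bind T := P; substituting into the one remaining equation that mentions T gives: tup(op(5,7),op(P,c),7) = Y1.
Bind Y1 := tup(op(5,7),op(P,c),7); no other remaining equation mentions Y1.
Bind S := op(7,7); no other remaining equation mentions S.
Decompose op/2: X1 = M,  tup(b,op(b,X),c) = X1.
Bind X1 := M; substituting into the one remaining equation that mentions X1 gives: tup(b,op(b,X),c) = M.
Bind M := tup(b,op(b,X),c); no other remaining equation mentions M. Substituting into the earlier binding gives X1 := tup(b,op(b,X),c).
Decompose op/2: c = X,  c = P.
Bind X := c; no other remaining equation mentions X. Substituting into the earlier bindings gives X1 := tup(b,op(b,c),c), M := tup(b,op(b,c),c).
Bind P := c. Substituting into the earlier bindings gives T := c, Y1 := tup(op(5,7),op(c,c),7).
MGU = { T ↦ c, Y1 ↦ tup(op(5,7),op(c,c),7), S ↦ op(7,7), X1 ↦ tup(b,op(b,c),c), M ↦ tup(b,op(b,c),c), X ↦ c, P ↦ c }, so Y1 ↦ tup(op(5,7),op(c,c),7).

tup(op(5,7),op(c,c),7)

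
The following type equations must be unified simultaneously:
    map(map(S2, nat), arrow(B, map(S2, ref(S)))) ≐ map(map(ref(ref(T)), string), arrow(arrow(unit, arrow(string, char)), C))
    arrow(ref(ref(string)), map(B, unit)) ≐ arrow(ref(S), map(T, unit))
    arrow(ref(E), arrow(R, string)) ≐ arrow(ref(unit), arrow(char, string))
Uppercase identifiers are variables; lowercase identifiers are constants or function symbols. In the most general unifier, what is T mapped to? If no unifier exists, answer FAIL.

Decompose map/2: map(S2, nat) ≐ map(ref(ref(T)), string),  arrow(B, map(S2, ref(S))) ≐ arrow(arrow(unit, arrow(string, char)), C).
Decompose map/2: S2 ≐ ref(ref(T)),  nat ≐ string.
Bind S2 := ref(ref(T)); substituting into the one remaining equation that mentions S2 gives: arrow(B, map(ref(ref(T)), ref(S))) ≐ arrow(arrow(unit, arrow(string, char)), C).
Clash: constants nat and string differ; no unifier exists.

FAIL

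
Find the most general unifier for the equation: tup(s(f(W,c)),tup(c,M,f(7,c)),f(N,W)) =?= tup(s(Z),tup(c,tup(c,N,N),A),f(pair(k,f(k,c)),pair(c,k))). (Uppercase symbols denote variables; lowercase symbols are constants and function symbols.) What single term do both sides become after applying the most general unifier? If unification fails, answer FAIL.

Decompose tup/3: s(f(W,c)) =?= s(Z),  tup(c,M,f(7,c)) =?= tup(c,tup(c,N,N),A),  f(N,W) =?= f(pair(k,f(k,c)),pair(c,k)).
Decompose s/1: f(W,c) =?= Z.
Bind Z := f(W,c); no other remaining equation mentions Z.
Decompose tup/3: c =?= c,  M =?= tup(c,N,N),  f(7,c) =?= A.
Delete trivial equation c =?= c.
Bind M := tup(c,N,N); no other remaining equation mentions M.
Bind A := f(7,c); no other remaining equation mentions A.
Decompose f/2: N =?= pair(k,f(k,c)),  W =?= pair(c,k).
Bind N := pair(k,f(k,c)); no other remaining equation mentions N. Substituting into the earlier binding gives M := tup(c,pair(k,f(k,c)),pair(k,f(k,c))).
Bind W := pair(c,k). Substituting into the earlier binding gives Z := f(pair(c,k),c).
Applying the MGU to either side gives tup(s(f(pair(c,k),c)),tup(c,tup(c,pair(k,f(k,c)),pair(k,f(k,c))),f(7,c)),f(pair(k,f(k,c)),pair(c,k))).

tup(s(f(pair(c,k),c)),tup(c,tup(c,pair(k,f(k,c)),pair(k,f(k,c))),f(7,c)),f(pair(k,f(k,c)),pair(c,k)))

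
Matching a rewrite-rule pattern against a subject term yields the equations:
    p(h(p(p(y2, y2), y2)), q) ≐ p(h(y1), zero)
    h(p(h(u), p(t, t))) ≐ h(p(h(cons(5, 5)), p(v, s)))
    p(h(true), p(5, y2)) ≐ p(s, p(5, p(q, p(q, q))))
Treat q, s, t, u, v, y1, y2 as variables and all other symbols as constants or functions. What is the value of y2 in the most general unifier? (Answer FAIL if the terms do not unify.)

p(zero, p(zero, zero))

Decompose p/2: h(p(p(y2, y2), y2)) ≐ h(y1),  q ≐ zero.
Decompose h/1: p(p(y2, y2), y2) ≐ y1.
Bind y1 := p(p(y2, y2), y2); no other remaining equation mentions y1.
Bind q := zero; substituting into the one remaining equation that mentions q gives: p(h(true), p(5, y2)) ≐ p(s, p(5, p(zero, p(zero, zero)))).
Decompose h/1: p(h(u), p(t, t)) ≐ p(h(cons(5, 5)), p(v, s)).
Decompose p/2: h(u) ≐ h(cons(5, 5)),  p(t, t) ≐ p(v, s).
Decompose h/1: u ≐ cons(5, 5).
Bind u := cons(5, 5); no other remaining equation mentions u.
Decompose p/2: t ≐ v,  t ≐ s.
Bind t := v; substituting into the one remaining equation that mentions t gives: v ≐ s.
Bind v := s; no other remaining equation mentions v. Substituting into the earlier binding gives t := s.
Decompose p/2: h(true) ≐ s,  p(5, y2) ≐ p(5, p(zero, p(zero, zero))).
Bind s := h(true); no other remaining equation mentions s. Substituting into the earlier bindings gives t := h(true), v := h(true).
Decompose p/2: 5 ≐ 5,  y2 ≐ p(zero, p(zero, zero)).
Delete trivial equation 5 ≐ 5.
Bind y2 := p(zero, p(zero, zero)). Substituting into the earlier binding gives y1 := p(p(p(zero, p(zero, zero)), p(zero, p(zero, zero))), p(zero, p(zero, zero))).
MGU = { y1 ↦ p(p(p(zero, p(zero, zero)), p(zero, p(zero, zero))), p(zero, p(zero, zero))), q ↦ zero, u ↦ cons(5, 5), t ↦ h(true), v ↦ h(true), s ↦ h(true), y2 ↦ p(zero, p(zero, zero)) }, so y2 ↦ p(zero, p(zero, zero)).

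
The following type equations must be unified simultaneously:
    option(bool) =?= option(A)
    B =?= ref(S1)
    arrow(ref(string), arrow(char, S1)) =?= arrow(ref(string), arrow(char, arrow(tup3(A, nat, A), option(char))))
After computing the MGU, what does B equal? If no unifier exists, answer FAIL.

ref(arrow(tup3(bool, nat, bool), option(char)))

Decompose option/1: bool =?= A.
Bind A := bool; substituting into the one remaining equation that mentions A gives: arrow(ref(string), arrow(char, S1)) =?= arrow(ref(string), arrow(char, arrow(tup3(bool, nat, bool), option(char)))).
Bind B := ref(S1); no other remaining equation mentions B.
Decompose arrow/2: ref(string) =?= ref(string),  arrow(char, S1) =?= arrow(char, arrow(tup3(bool, nat, bool), option(char))).
Delete trivial equation ref(string) =?= ref(string).
Decompose arrow/2: char =?= char,  S1 =?= arrow(tup3(bool, nat, bool), option(char)).
Delete trivial equation char =?= char.
Bind S1 := arrow(tup3(bool, nat, bool), option(char)). Substituting into the earlier binding gives B := ref(arrow(tup3(bool, nat, bool), option(char))).
MGU = { A -> bool, B -> ref(arrow(tup3(bool, nat, bool), option(char))), S1 -> arrow(tup3(bool, nat, bool), option(char)) }, so B -> ref(arrow(tup3(bool, nat, bool), option(char))).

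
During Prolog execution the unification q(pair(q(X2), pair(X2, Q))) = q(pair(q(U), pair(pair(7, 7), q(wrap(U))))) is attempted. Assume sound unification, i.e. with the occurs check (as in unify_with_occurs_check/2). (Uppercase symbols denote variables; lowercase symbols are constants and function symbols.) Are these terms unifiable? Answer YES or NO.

YES

Decompose q/1: pair(q(X2), pair(X2, Q)) = pair(q(U), pair(pair(7, 7), q(wrap(U)))).
Decompose pair/2: q(X2) = q(U),  pair(X2, Q) = pair(pair(7, 7), q(wrap(U))).
Decompose q/1: X2 = U.
Bind X2 := U; substituting into the remaining equation gives: pair(U, Q) = pair(pair(7, 7), q(wrap(U))).
Decompose pair/2: U = pair(7, 7),  Q = q(wrap(U)).
Bind U := pair(7, 7); substituting into the remaining equation gives: Q = q(wrap(pair(7, 7))). Substituting into the earlier binding gives X2 := pair(7, 7).
Bind Q := q(wrap(pair(7, 7))).
No equations remain and no clash or occurs-check failure arose, so a unifier exists.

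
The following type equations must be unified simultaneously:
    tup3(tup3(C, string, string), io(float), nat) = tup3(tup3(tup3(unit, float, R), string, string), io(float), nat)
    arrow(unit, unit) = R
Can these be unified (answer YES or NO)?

YES

Decompose tup3/3: tup3(C, string, string) = tup3(tup3(unit, float, R), string, string),  io(float) = io(float),  nat = nat.
Decompose tup3/3: C = tup3(unit, float, R),  string = string,  string = string.
Bind C := tup3(unit, float, R); no other remaining equation mentions C.
Delete trivial equation string = string.
Delete trivial equation string = string.
Delete trivial equation io(float) = io(float).
Delete trivial equation nat = nat.
Bind R := arrow(unit, unit). Substituting into the earlier binding gives C := tup3(unit, float, arrow(unit, unit)).
No equations remain and no clash or occurs-check failure arose, so a unifier exists.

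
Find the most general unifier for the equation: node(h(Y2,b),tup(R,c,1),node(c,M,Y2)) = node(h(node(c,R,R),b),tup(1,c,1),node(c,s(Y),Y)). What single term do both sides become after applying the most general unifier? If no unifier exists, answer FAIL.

Decompose node/3: h(Y2,b) = h(node(c,R,R),b),  tup(R,c,1) = tup(1,c,1),  node(c,M,Y2) = node(c,s(Y),Y).
Decompose h/2: Y2 = node(c,R,R),  b = b.
Bind Y2 := node(c,R,R); substituting into the one remaining equation that mentions Y2 gives: node(c,M,node(c,R,R)) = node(c,s(Y),Y).
Delete trivial equation b = b.
Decompose tup/3: R = 1,  c = c,  1 = 1.
Bind R := 1; substituting into the one remaining equation that mentions R gives: node(c,M,node(c,1,1)) = node(c,s(Y),Y). Substituting into the earlier binding gives Y2 := node(c,1,1).
Delete trivial equation c = c.
Delete trivial equation 1 = 1.
Decompose node/3: c = c,  M = s(Y),  node(c,1,1) = Y.
Delete trivial equation c = c.
Bind M := s(Y); no other remaining equation mentions M.
Bind Y := node(c,1,1). Substituting into the earlier binding gives M := s(node(c,1,1)).
Applying the MGU to either side gives node(h(node(c,1,1),b),tup(1,c,1),node(c,s(node(c,1,1)),node(c,1,1))).

node(h(node(c,1,1),b),tup(1,c,1),node(c,s(node(c,1,1)),node(c,1,1)))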